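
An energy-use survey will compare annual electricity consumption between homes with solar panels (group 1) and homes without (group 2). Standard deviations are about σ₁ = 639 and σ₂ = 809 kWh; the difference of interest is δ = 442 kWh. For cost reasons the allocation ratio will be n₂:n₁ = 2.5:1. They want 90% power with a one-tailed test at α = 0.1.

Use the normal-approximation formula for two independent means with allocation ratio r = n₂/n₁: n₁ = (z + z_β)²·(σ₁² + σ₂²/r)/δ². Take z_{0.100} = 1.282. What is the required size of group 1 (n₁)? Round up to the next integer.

n₁ = 23

n₁ = (z_α + z_β)² · (σ₁² + σ₂²/r) / δ²
   = (1.282 + 1.282)² · (639² + 809²/2.5) / 442²
   = 6.5741 · (408321 + 261792.4) / 195364
   = 6.5741 · 670113.4 / 195364
   = 22.55
Round up → n₁ = 23; n₂ = r·n₁ = 2.5 × 23 = 58.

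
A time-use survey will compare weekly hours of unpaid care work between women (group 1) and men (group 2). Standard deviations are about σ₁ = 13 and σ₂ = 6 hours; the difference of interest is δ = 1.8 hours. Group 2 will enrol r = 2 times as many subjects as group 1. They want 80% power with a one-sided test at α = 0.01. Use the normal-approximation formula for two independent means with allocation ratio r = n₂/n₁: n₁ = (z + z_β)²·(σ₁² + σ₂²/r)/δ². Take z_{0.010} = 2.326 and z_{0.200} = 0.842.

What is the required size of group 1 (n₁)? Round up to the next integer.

n₁ = 580

n₁ = (z_α + z_β)² · (σ₁² + σ₂²/r) / δ²
   = (2.326 + 0.842)² · (13² + 6²/2) / 1.8²
   = 10.0362 · (169 + 18) / 3.24
   = 10.0362 · 187 / 3.24
   = 579.25
Round up → n₁ = 580; n₂ = r·n₁ = 2 × 580 = 1160.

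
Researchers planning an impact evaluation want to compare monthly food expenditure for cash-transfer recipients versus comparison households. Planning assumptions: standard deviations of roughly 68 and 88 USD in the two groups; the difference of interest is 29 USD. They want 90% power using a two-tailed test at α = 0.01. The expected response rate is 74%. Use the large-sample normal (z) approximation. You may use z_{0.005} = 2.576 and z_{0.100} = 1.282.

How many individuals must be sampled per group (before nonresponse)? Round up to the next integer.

n = (z_{α/2} + z_β)² · (σ₁² + σ₂²) / δ²
  = (2.576 + 1.282)² · (68² + 88² = 12368) / 29²
  = 14.8842 · 12368 / 841
  = 218.89
Adjust for 74% response: 218.89 / 0.74 = 295.80.
Round up → n = 296 per group.

n = 296 per group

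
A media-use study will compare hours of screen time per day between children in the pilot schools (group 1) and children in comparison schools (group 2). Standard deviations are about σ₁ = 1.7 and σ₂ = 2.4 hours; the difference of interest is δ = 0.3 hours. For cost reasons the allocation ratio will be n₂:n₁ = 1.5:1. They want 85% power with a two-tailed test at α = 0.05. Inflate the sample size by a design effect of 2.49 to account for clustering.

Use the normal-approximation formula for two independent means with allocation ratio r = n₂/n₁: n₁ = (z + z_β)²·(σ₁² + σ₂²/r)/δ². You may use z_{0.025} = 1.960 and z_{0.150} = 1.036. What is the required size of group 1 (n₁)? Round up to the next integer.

n₁ = (z_{α/2} + z_β)² · (σ₁² + σ₂²/r) / δ²
   = (1.960 + 1.036)² · (1.7² + 2.4²/1.5) / 0.3²
   = 8.9760 · (2.89 + 3.84) / 0.09
   = 8.9760 · 6.73 / 0.09
   = 671.21
Design effect: 2.49 × 671.21 = 1671.30.
Round up → n₁ = 1672; n₂ = r·n₁ = 1.5 × 1672 = 2508.

n₁ = 1672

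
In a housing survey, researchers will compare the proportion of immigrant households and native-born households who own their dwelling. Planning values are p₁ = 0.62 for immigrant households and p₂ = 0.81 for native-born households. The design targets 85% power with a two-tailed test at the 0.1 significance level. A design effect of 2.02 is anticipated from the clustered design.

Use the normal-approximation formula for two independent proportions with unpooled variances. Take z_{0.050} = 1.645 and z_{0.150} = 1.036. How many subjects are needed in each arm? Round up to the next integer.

n = 157 per group

n = (z_{α/2} + z_β)² · [p₁(1−p₁) + p₂(1−p₂)] / (p₁ − p₂)²
  = (1.645 + 1.036)² · (0.62·0.38 + 0.81·0.19) / (-0.19)²
  = (2.681)² · (0.2356 + 0.1539) / 0.0361
  = 7.1878 · 0.3895 / 0.0361
  = 77.55
Design effect: 2.02 × 77.55 = 156.66.
Round up → n = 157 per group.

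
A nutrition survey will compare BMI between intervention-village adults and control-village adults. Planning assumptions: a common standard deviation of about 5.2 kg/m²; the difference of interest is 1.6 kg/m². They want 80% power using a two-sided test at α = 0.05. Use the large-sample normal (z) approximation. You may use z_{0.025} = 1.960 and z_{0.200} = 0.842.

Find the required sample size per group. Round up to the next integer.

n = 166 per group

n = (z_{α/2} + z_β)² · (σ₁² + σ₂²) / δ²
  = (1.960 + 0.842)² · (2·5.2² = 54.08) / 1.6²
  = 7.8512 · 54.08 / 2.56
  = 165.86
Round up → n = 166 per group.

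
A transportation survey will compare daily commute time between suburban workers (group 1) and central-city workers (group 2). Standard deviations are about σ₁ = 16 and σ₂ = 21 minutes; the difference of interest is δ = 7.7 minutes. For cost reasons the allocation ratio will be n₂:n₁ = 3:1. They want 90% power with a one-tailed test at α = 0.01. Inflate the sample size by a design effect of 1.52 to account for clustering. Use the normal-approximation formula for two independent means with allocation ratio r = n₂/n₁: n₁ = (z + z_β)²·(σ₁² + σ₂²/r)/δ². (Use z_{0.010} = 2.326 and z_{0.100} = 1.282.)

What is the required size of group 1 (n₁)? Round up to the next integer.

n₁ = (z_α + z_β)² · (σ₁² + σ₂²/r) / δ²
   = (2.326 + 1.282)² · (16² + 21²/3) / 7.7²
   = 13.0177 · (256 + 147) / 59.29
   = 13.0177 · 403 / 59.29
   = 88.48
Design effect: 1.52 × 88.48 = 134.49.
Round up → n₁ = 135; n₂ = r·n₁ = 3 × 135 = 405.

n₁ = 135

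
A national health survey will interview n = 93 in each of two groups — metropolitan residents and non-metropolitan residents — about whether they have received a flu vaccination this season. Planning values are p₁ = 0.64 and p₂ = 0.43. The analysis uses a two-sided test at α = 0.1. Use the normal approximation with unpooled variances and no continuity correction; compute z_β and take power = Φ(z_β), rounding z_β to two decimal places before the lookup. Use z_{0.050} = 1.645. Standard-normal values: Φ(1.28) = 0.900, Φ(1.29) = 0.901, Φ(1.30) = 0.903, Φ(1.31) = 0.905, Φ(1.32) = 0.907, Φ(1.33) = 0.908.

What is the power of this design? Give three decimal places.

z_β = |p₁−p₂|·√(n/[p₁q₁+p₂q₂]) − z_{α/2}
    = 0.21 · √(93/0.4755) − 1.645
    = 0.21 · 13.9851 − 1.645
    = 2.9369 − 1.645 = 1.2919 → 1.29
Power = Φ(1.29) = 0.901.

Power ≈ 0.901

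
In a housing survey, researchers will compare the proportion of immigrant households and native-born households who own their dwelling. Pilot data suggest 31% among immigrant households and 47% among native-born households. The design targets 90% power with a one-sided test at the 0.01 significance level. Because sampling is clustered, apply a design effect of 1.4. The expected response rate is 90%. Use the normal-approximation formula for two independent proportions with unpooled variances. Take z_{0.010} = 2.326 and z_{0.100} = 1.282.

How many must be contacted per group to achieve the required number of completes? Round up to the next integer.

n = 367 per group

n = (z_α + z_β)² · [p₁(1−p₁) + p₂(1−p₂)] / (p₁ − p₂)²
  = (2.326 + 1.282)² · (0.31·0.69 + 0.47·0.53) / (-0.16)²
  = (3.608)² · (0.2139 + 0.2491) / 0.0256
  = 13.0177 · 0.4630 / 0.0256
  = 235.44
Design effect: 1.4 × 235.44 = 329.61.
Adjust for 90% response: 329.61 / 0.90 = 366.23.
Round up → n = 367 per group.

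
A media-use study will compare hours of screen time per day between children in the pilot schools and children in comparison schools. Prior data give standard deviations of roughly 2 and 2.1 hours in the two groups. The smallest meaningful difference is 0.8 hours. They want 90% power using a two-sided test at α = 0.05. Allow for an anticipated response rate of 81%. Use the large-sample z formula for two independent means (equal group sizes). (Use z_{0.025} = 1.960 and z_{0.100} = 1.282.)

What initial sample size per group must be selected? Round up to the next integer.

n = (z_{α/2} + z_β)² · (σ₁² + σ₂²) / δ²
  = (1.960 + 1.282)² · (2² + 2.1² = 8.41) / 0.8²
  = 10.5106 · 8.41 / 0.64
  = 138.12
Adjust for 81% response: 138.12 / 0.81 = 170.51.
Round up → n = 171 per group.

n = 171 per group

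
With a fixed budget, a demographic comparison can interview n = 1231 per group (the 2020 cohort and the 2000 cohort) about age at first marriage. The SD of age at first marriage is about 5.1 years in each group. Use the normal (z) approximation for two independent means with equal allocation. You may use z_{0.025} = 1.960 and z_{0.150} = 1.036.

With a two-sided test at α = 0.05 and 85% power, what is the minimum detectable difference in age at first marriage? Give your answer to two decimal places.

Minimum detectable difference ≈ 0.62 years

δ = (z_{α/2} + z_β) · √((σ₁²+σ₂²)/n)
  = (1.960 + 1.036) · √(52.02/1231)
  = 2.996 · √0.04226
  = 2.996 · 0.2056
  = 0.6159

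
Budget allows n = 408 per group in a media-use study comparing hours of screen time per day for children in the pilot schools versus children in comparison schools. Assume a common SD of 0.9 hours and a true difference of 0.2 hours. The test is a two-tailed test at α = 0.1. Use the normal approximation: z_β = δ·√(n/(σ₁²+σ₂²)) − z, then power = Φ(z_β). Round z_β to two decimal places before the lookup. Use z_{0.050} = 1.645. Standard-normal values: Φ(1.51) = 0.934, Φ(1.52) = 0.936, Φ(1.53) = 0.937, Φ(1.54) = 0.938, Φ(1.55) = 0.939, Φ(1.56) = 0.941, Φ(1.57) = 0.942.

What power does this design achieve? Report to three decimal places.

Power ≈ 0.937

z_β = δ·√(n/(σ₁²+σ₂²)) − z_{α/2}
    = 0.2 · √(408/1.62) − 1.645
    = 0.2 · 15.86984 − 1.645
    = 3.1740 − 1.645 = 1.5290 → 1.53
Power = Φ(1.53) = 0.937.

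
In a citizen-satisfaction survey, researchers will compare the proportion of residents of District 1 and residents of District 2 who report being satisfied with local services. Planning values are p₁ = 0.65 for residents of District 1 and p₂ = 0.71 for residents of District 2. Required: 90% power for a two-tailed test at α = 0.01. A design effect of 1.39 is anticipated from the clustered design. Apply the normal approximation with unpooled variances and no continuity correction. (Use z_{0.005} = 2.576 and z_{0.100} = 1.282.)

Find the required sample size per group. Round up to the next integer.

n = 2491 per group

n = (z_{α/2} + z_β)² · [p₁(1−p₁) + p₂(1−p₂)] / (p₁ − p₂)²
  = (2.576 + 1.282)² · (0.65·0.35 + 0.71·0.29) / (-0.06)²
  = (3.858)² · (0.2275 + 0.2059) / 0.0036
  = 14.8842 · 0.4334 / 0.0036
  = 1791.89
Design effect: 1.39 × 1791.89 = 2490.72.
Round up → n = 2491 per group.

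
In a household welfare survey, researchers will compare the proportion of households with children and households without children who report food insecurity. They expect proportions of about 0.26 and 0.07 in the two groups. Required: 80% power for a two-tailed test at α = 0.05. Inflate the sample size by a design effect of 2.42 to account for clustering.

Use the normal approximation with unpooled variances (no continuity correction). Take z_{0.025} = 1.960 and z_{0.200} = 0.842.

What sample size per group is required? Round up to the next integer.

n = (z_{α/2} + z_β)² · [p₁(1−p₁) + p₂(1−p₂)] / (p₁ − p₂)²
  = (1.960 + 0.842)² · (0.26·0.74 + 0.07·0.93) / (0.19)²
  = (2.802)² · (0.1924 + 0.0651) / 0.0361
  = 7.8512 · 0.2575 / 0.0361
  = 56.00
Design effect: 2.42 × 56.00 = 135.53.
Round up → n = 136 per group.

n = 136 per group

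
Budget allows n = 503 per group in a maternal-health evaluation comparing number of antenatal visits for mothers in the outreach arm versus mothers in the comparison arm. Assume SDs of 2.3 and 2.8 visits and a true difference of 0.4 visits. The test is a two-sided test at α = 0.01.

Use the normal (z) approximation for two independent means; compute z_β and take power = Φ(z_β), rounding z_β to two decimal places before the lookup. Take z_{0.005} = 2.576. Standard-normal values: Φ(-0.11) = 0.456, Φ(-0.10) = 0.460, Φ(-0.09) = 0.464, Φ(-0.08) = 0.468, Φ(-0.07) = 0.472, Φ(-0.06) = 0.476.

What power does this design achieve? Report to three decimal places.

Power ≈ 0.460

z_β = δ·√(n/(σ₁²+σ₂²)) − z_{α/2}
    = 0.4 · √(503/13.13) − 2.576
    = 0.4 · 6.18944 − 2.576
    = 2.4758 − 2.576 = -0.1002 → -0.10
Power = Φ(-0.10) = 0.460.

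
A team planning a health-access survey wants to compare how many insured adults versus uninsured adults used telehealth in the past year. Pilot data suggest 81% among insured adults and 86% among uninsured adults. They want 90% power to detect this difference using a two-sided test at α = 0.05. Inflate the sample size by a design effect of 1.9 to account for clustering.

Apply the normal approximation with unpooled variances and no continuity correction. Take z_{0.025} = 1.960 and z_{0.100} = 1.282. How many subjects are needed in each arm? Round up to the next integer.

n = (z_{α/2} + z_β)² · [p₁(1−p₁) + p₂(1−p₂)] / (p₁ − p₂)²
  = (1.960 + 1.282)² · (0.81·0.19 + 0.86·0.14) / (-0.05)²
  = (3.242)² · (0.1539 + 0.1204) / 0.0025
  = 10.5106 · 0.2743 / 0.0025
  = 1153.22
Design effect: 1.9 × 1153.22 = 2191.12.
Round up → n = 2192 per group.

n = 2192 per group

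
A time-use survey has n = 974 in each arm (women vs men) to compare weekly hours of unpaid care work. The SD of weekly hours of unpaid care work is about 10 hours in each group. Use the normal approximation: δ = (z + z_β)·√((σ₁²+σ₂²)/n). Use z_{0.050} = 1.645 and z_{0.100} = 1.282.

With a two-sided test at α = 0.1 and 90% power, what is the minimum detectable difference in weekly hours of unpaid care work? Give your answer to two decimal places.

Minimum detectable difference ≈ 1.33 hours

δ = (z_{α/2} + z_β) · √((σ₁²+σ₂²)/n)
  = (1.645 + 1.282) · √(200/974)
  = 2.927 · √0.20534
  = 2.927 · 0.4531
  = 1.3264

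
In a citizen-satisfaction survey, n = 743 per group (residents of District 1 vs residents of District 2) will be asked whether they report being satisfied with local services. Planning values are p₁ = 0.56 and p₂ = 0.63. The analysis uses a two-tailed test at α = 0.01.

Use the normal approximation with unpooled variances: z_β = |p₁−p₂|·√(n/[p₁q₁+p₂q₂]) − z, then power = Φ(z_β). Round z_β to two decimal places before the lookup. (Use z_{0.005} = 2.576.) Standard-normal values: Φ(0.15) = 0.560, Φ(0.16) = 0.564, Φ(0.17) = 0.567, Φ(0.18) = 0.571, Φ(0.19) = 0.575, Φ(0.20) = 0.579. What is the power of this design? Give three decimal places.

z_β = |p₁−p₂|·√(n/[p₁q₁+p₂q₂]) − z_{α/2}
    = 0.07 · √(743/0.4795) − 2.576
    = 0.07 · 39.3641 − 2.576
    = 2.7555 − 2.576 = 0.1795 → 0.18
Power = Φ(0.18) = 0.571.

Power ≈ 0.571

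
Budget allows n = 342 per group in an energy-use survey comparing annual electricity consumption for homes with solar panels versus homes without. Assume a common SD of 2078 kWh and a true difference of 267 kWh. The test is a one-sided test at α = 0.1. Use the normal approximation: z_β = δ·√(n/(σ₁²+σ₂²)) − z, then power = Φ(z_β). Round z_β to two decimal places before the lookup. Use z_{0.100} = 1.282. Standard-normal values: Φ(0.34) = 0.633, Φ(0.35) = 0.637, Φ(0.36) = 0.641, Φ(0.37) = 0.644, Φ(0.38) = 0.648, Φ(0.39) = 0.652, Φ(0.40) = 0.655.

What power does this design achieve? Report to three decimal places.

Power ≈ 0.655

z_β = δ·√(n/(σ₁²+σ₂²)) − z_α
    = 267 · √(342/8636168) − 1.282
    = 267 · 0.00629 − 1.282
    = 1.6802 − 1.282 = 0.3982 → 0.40
Power = Φ(0.40) = 0.655.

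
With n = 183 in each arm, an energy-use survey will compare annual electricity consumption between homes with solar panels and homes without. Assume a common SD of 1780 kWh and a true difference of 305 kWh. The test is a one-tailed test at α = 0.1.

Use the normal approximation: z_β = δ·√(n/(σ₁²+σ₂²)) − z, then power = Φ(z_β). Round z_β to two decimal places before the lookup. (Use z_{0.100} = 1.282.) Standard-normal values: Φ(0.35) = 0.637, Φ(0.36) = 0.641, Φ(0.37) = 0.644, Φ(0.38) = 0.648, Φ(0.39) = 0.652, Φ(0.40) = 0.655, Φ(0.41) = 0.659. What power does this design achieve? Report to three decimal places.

Power ≈ 0.641

z_β = δ·√(n/(σ₁²+σ₂²)) − z_α
    = 305 · √(183/6336800) − 1.282
    = 305 · 0.00537 − 1.282
    = 1.6390 − 1.282 = 0.3570 → 0.36
Power = Φ(0.36) = 0.641.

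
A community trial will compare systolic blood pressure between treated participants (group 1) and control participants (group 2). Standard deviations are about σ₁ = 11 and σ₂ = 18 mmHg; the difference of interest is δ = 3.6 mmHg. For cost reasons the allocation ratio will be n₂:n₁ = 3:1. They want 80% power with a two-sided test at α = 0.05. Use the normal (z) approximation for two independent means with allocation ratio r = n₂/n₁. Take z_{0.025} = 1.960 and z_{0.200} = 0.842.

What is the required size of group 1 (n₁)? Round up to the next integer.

n₁ = 139

n₁ = (z_{α/2} + z_β)² · (σ₁² + σ₂²/r) / δ²
   = (1.960 + 0.842)² · (11² + 18²/3) / 3.6²
   = 7.8512 · (121 + 108) / 12.96
   = 7.8512 · 229 / 12.96
   = 138.73
Round up → n₁ = 139; n₂ = r·n₁ = 3 × 139 = 417.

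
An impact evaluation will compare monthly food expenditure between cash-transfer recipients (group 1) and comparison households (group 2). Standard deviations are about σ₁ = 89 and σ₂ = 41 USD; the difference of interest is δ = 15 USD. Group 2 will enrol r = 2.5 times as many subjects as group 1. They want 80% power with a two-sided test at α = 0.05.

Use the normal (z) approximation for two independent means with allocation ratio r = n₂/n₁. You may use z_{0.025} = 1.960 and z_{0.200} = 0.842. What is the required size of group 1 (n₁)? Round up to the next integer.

n₁ = 300

n₁ = (z_{α/2} + z_β)² · (σ₁² + σ₂²/r) / δ²
   = (1.960 + 0.842)² · (89² + 41²/2.5) / 15²
   = 7.8512 · (7921 + 672.4) / 225
   = 7.8512 · 8593.4 / 225
   = 299.86
Round up → n₁ = 300; n₂ = r·n₁ = 2.5 × 300 = 750.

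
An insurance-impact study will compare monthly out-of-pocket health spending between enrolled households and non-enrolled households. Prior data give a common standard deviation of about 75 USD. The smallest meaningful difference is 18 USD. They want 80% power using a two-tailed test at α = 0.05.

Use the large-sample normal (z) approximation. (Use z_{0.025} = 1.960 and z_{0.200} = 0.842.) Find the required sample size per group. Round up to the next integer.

n = (z_{α/2} + z_β)² · (σ₁² + σ₂²) / δ²
  = (1.960 + 0.842)² · (2·75² = 11250) / 18²
  = 7.8512 · 11250 / 324
  = 272.61
Round up → n = 273 per group.

n = 273 per group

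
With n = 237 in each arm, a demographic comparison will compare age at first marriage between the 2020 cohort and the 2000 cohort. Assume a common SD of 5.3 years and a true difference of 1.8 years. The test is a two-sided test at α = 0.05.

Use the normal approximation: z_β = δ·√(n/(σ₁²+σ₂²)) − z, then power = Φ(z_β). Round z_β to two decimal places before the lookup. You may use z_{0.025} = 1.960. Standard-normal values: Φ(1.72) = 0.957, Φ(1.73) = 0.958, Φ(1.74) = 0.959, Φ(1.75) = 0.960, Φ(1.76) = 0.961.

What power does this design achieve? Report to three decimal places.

Power ≈ 0.959

z_β = δ·√(n/(σ₁²+σ₂²)) − z_{α/2}
    = 1.8 · √(237/56.18) − 1.960
    = 1.8 · 2.05392 − 1.960
    = 3.6971 − 1.960 = 1.7371 → 1.74
Power = Φ(1.74) = 0.959.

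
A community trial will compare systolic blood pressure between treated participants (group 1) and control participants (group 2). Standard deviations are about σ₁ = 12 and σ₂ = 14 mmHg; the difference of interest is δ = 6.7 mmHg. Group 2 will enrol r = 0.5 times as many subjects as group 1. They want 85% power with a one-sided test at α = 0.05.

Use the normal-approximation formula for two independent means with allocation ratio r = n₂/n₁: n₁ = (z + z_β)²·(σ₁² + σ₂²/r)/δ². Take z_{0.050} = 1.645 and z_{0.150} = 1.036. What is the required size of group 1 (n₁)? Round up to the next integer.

n₁ = 86

n₁ = (z_α + z_β)² · (σ₁² + σ₂²/r) / δ²
   = (1.645 + 1.036)² · (12² + 14²/0.5) / 6.7²
   = 7.1878 · (144 + 392) / 44.89
   = 7.1878 · 536 / 44.89
   = 85.82
Round up → n₁ = 86; n₂ = r·n₁ = 0.5 × 86 = 43.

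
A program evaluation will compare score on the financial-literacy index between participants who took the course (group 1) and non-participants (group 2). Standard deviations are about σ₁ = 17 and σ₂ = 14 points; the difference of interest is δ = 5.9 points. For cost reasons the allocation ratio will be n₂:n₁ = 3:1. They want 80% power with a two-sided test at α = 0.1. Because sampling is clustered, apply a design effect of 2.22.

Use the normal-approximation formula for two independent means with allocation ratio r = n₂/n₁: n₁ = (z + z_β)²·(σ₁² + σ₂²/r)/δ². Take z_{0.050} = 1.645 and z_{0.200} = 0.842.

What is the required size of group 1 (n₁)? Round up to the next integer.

n₁ = 140

n₁ = (z_{α/2} + z_β)² · (σ₁² + σ₂²/r) / δ²
   = (1.645 + 0.842)² · (17² + 14²/3) / 5.9²
   = 6.1852 · (289 + 65.3333) / 34.81
   = 6.1852 · 354.3333 / 34.81
   = 62.96
Design effect: 2.22 × 62.96 = 139.77.
Round up → n₁ = 140; n₂ = r·n₁ = 3 × 140 = 420.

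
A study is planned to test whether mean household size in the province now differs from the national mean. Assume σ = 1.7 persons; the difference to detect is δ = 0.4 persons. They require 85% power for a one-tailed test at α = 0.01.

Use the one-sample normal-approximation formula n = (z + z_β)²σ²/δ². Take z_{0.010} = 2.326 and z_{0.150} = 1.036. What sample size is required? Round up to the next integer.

n = 205

n = (z_α + z_β)² · σ² / δ²
  = (2.326 + 1.036)² · 1.7² / 0.4²
  = 11.3030 · 2.89 / 0.16
  = 204.16
Round up → n = 205.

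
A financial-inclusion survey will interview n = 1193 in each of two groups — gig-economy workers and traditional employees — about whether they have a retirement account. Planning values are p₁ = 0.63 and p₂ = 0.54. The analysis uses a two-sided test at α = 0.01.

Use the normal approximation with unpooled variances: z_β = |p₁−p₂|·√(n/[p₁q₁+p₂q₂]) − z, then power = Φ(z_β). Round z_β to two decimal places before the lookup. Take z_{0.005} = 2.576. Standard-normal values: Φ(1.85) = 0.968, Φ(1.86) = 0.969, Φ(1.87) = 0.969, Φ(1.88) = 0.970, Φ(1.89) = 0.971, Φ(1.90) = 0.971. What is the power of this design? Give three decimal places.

Power ≈ 0.971

z_β = |p₁−p₂|·√(n/[p₁q₁+p₂q₂]) − z_{α/2}
    = 0.09 · √(1193/0.4815) − 2.576
    = 0.09 · 49.7762 − 2.576
    = 4.4799 − 2.576 = 1.9039 → 1.90
Power = Φ(1.90) = 0.971.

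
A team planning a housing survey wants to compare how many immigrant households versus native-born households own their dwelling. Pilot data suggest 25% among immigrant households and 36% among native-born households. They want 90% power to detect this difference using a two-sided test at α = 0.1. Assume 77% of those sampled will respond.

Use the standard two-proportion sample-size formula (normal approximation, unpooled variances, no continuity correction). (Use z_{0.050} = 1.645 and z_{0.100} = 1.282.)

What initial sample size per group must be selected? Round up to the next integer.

n = 385 per group

n = (z_{α/2} + z_β)² · [p₁(1−p₁) + p₂(1−p₂)] / (p₁ − p₂)²
  = (1.645 + 1.282)² · (0.25·0.75 + 0.36·0.64) / (-0.11)²
  = (2.927)² · (0.1875 + 0.2304) / 0.0121
  = 8.5673 · 0.4179 / 0.0121
  = 295.89
Adjust for 77% response: 295.89 / 0.77 = 384.27.
Round up → n = 385 per group.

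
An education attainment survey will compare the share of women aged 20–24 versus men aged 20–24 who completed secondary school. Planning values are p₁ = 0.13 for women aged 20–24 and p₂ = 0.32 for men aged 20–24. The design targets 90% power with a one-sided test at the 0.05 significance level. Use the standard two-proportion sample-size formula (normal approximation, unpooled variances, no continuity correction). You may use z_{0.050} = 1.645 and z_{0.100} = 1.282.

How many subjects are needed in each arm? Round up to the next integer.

n = (z_α + z_β)² · [p₁(1−p₁) + p₂(1−p₂)] / (p₁ − p₂)²
  = (1.645 + 1.282)² · (0.13·0.87 + 0.32·0.68) / (-0.19)²
  = (2.927)² · (0.1131 + 0.2176) / 0.0361
  = 8.5673 · 0.3307 / 0.0361
  = 78.48
Round up → n = 79 per group.

n = 79 per group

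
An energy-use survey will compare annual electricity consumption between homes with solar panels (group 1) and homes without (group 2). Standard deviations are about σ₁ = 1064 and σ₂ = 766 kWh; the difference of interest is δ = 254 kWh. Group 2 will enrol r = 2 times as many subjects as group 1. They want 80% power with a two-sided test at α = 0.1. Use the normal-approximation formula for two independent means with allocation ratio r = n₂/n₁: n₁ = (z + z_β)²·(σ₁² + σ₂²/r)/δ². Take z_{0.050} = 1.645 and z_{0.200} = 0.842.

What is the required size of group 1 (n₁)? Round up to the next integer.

n₁ = 137

n₁ = (z_{α/2} + z_β)² · (σ₁² + σ₂²/r) / δ²
   = (1.645 + 0.842)² · (1064² + 766²/2) / 254²
   = 6.1852 · (1132096 + 293378) / 64516
   = 6.1852 · 1425474 / 64516
   = 136.66
Round up → n₁ = 137; n₂ = r·n₁ = 2 × 137 = 274.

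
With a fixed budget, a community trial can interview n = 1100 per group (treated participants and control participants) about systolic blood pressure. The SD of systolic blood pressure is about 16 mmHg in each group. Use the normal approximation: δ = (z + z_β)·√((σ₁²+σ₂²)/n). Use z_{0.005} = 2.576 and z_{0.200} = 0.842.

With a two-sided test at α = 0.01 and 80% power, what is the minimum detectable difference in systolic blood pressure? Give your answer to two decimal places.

Minimum detectable difference ≈ 2.33 mmHg

δ = (z_{α/2} + z_β) · √((σ₁²+σ₂²)/n)
  = (2.576 + 0.842) · √(512/1100)
  = 3.418 · √0.46545
  = 3.418 · 0.6822
  = 2.3319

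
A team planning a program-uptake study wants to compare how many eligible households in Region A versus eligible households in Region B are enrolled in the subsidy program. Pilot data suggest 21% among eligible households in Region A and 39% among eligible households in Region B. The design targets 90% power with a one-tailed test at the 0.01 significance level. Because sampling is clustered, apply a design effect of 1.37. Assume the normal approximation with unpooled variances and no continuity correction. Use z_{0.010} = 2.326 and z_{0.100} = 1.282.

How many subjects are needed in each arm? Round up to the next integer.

n = (z_α + z_β)² · [p₁(1−p₁) + p₂(1−p₂)] / (p₁ − p₂)²
  = (2.326 + 1.282)² · (0.21·0.79 + 0.39·0.61) / (-0.18)²
  = (3.608)² · (0.1659 + 0.2379) / 0.0324
  = 13.0177 · 0.4038 / 0.0324
  = 162.24
Design effect: 1.37 × 162.24 = 222.27.
Round up → n = 223 per group.

n = 223 per group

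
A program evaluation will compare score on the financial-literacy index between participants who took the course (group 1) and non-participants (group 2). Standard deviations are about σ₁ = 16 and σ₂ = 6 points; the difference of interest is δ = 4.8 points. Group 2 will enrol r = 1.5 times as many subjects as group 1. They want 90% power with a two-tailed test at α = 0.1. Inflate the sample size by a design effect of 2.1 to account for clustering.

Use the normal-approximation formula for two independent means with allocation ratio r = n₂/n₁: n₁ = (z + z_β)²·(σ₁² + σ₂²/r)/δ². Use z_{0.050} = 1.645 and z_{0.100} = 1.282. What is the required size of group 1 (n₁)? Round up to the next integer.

n₁ = 219

n₁ = (z_{α/2} + z_β)² · (σ₁² + σ₂²/r) / δ²
   = (1.645 + 1.282)² · (16² + 6²/1.5) / 4.8²
   = 8.5673 · (256 + 24) / 23.04
   = 8.5673 · 280 / 23.04
   = 104.12
Design effect: 2.1 × 104.12 = 218.65.
Round up → n₁ = 219; n₂ = r·n₁ = 1.5 × 219 = 329.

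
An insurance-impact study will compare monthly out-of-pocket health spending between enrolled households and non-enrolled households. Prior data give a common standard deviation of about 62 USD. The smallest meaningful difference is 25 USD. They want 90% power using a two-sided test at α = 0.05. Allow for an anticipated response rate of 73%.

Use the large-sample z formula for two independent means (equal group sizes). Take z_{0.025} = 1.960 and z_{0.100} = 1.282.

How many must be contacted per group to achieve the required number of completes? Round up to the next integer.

n = 178 per group

n = (z_{α/2} + z_β)² · (σ₁² + σ₂²) / δ²
  = (1.960 + 1.282)² · (2·62² = 7688) / 25²
  = 10.5106 · 7688 / 625
  = 129.29
Adjust for 73% response: 129.29 / 0.73 = 177.11.
Round up → n = 178 per group.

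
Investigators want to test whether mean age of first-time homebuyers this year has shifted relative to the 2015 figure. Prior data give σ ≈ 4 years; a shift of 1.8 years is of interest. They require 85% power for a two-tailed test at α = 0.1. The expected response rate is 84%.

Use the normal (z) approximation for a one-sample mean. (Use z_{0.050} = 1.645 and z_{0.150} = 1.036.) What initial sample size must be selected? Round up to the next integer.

n = 43

n = (z_{α/2} + z_β)² · σ² / δ²
  = (1.645 + 1.036)² · 4² / 1.8²
  = 7.1878 · 16 / 3.24
  = 35.50
Adjust for 84% response: 35.50 / 0.84 = 42.26.
Round up → n = 43.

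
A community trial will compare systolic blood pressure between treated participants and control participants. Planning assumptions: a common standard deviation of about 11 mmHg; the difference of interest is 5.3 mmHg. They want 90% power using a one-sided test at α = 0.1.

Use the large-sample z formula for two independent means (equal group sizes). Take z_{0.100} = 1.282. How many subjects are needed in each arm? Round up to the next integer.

n = 57 per group

n = (z_α + z_β)² · (σ₁² + σ₂²) / δ²
  = (1.282 + 1.282)² · (2·11² = 242) / 5.3²
  = 6.5741 · 242 / 28.09
  = 56.64
Round up → n = 57 per group.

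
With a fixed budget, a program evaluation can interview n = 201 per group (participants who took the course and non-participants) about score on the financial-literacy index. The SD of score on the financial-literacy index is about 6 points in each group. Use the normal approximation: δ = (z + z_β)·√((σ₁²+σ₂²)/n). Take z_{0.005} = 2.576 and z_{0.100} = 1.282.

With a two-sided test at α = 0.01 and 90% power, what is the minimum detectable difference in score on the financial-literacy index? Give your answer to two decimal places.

δ = (z_{α/2} + z_β) · √((σ₁²+σ₂²)/n)
  = (2.576 + 1.282) · √(72/201)
  = 3.858 · √0.35821
  = 3.858 · 0.5985
  = 2.3090

Minimum detectable difference ≈ 2.31 points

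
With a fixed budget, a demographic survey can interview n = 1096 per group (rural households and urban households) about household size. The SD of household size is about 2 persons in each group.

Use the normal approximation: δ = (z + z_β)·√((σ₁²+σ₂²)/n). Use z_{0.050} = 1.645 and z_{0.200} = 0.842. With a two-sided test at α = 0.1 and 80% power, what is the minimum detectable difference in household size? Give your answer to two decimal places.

Minimum detectable difference ≈ 0.21 persons

δ = (z_{α/2} + z_β) · √((σ₁²+σ₂²)/n)
  = (1.645 + 0.842) · √(8/1096)
  = 2.487 · √0.0073
  = 2.487 · 0.0854
  = 0.2125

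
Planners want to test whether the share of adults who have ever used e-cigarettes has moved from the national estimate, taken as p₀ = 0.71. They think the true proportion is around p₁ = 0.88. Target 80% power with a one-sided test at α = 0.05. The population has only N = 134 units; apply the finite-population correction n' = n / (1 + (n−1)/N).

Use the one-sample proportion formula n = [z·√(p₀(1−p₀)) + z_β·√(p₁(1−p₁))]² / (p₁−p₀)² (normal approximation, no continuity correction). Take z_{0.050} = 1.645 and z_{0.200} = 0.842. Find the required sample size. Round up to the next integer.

n = 29

n = [z_α·√(p₀q₀) + z_β·√(p₁q₁)]² / (p₁ − p₀)²
  = [1.645·√(0.71·0.29) + 0.842·√(0.88·0.12)]² / (0.17)²
  = [1.645·0.4538 + 0.842·0.3250]² / 0.0289
  = [1.0201]² / 0.0289
  = 36.00
Finite-population correction (N = 134): 36.00 / (1 + (36.00 − 1)/134) = 28.55.
Round up → n = 29.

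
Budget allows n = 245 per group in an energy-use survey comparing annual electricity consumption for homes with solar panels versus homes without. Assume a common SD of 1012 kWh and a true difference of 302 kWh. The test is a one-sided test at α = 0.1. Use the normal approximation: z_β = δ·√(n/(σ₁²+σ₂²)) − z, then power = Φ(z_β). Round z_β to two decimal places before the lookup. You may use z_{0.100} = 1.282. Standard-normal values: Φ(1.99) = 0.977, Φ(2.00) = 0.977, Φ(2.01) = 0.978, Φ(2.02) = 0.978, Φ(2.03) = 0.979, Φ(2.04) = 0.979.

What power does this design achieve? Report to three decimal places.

Power ≈ 0.978

z_β = δ·√(n/(σ₁²+σ₂²)) − z_α
    = 302 · √(245/2048288) − 1.282
    = 302 · 0.01094 − 1.282
    = 3.3029 − 1.282 = 2.0209 → 2.02
Power = Φ(2.02) = 0.978.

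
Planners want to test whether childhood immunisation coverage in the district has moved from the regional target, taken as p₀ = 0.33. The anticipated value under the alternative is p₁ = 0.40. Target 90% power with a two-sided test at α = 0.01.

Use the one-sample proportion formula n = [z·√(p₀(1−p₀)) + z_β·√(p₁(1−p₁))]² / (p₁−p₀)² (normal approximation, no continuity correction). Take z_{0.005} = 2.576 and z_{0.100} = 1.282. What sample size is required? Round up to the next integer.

n = 691

n = [z_{α/2}·√(p₀q₀) + z_β·√(p₁q₁)]² / (p₁ − p₀)²
  = [2.576·√(0.33·0.67) + 1.282·√(0.40·0.60)]² / (0.07)²
  = [2.576·0.4702 + 1.282·0.4899]² / 0.0049
  = [1.8393]² / 0.0049
  = 690.43
Round up → n = 691.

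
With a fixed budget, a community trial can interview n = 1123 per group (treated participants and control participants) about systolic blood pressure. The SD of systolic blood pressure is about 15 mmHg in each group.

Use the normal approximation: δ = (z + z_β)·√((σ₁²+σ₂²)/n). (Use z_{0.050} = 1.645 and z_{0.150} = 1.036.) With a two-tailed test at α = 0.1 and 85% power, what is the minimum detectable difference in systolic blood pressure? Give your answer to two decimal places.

δ = (z_{α/2} + z_β) · √((σ₁²+σ₂²)/n)
  = (1.645 + 1.036) · √(450/1123)
  = 2.681 · √0.40071
  = 2.681 · 0.6330
  = 1.6971

Minimum detectable difference ≈ 1.70 mmHg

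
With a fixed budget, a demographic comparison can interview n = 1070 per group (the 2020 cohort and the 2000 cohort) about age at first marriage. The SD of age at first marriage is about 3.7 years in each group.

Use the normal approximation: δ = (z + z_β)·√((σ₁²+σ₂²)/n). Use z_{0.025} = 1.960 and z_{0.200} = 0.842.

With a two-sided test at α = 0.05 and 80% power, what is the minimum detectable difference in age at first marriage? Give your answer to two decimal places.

δ = (z_{α/2} + z_β) · √((σ₁²+σ₂²)/n)
  = (1.960 + 0.842) · √(27.38/1070)
  = 2.802 · √0.02559
  = 2.802 · 0.1600
  = 0.4482

Minimum detectable difference ≈ 0.45 years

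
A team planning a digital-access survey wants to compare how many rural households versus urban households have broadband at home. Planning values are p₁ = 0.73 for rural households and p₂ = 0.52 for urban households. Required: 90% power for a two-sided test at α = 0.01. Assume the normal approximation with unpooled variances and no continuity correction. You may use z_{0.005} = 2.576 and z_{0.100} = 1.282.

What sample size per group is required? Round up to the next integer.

n = (z_{α/2} + z_β)² · [p₁(1−p₁) + p₂(1−p₂)] / (p₁ − p₂)²
  = (2.576 + 1.282)² · (0.73·0.27 + 0.52·0.48) / (0.21)²
  = (3.858)² · (0.1971 + 0.2496) / 0.0441
  = 14.8842 · 0.4467 / 0.0441
  = 150.77
Round up → n = 151 per group.

n = 151 per group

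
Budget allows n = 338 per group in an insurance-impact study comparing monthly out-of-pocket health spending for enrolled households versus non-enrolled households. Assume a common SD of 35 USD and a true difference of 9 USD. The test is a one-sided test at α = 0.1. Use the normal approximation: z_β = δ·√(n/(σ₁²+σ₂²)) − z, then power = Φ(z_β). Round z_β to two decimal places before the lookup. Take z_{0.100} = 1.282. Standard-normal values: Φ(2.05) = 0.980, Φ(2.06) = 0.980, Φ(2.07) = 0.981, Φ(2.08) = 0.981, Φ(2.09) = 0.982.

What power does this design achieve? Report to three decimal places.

Power ≈ 0.980

z_β = δ·√(n/(σ₁²+σ₂²)) − z_α
    = 9 · √(338/2450) − 1.282
    = 9 · 0.37143 − 1.282
    = 3.3429 − 1.282 = 2.0609 → 2.06
Power = Φ(2.06) = 0.980.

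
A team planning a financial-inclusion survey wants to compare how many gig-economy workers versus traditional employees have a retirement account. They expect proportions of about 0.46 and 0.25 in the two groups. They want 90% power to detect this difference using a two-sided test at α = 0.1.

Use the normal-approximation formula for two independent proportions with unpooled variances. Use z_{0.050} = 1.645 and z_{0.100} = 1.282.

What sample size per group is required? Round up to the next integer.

n = 85 per group

n = (z_{α/2} + z_β)² · [p₁(1−p₁) + p₂(1−p₂)] / (p₁ − p₂)²
  = (1.645 + 1.282)² · (0.46·0.54 + 0.25·0.75) / (0.21)²
  = (2.927)² · (0.2484 + 0.1875) / 0.0441
  = 8.5673 · 0.4359 / 0.0441
  = 84.68
Round up → n = 85 per group.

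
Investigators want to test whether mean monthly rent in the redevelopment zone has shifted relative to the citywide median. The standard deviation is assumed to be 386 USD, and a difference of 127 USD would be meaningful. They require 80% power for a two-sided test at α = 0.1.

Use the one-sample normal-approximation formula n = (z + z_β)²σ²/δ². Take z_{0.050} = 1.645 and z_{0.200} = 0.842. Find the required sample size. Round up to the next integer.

n = 58

n = (z_{α/2} + z_β)² · σ² / δ²
  = (1.645 + 0.842)² · 386² / 127²
  = 6.1852 · 148996 / 16129
  = 57.14
Round up → n = 58.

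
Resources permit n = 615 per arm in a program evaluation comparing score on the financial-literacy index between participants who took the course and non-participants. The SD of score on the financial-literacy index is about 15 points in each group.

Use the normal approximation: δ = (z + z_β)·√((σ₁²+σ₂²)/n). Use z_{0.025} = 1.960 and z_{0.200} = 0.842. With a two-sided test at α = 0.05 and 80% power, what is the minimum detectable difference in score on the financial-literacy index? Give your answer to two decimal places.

Minimum detectable difference ≈ 2.40 points

δ = (z_{α/2} + z_β) · √((σ₁²+σ₂²)/n)
  = (1.960 + 0.842) · √(450/615)
  = 2.802 · √0.73171
  = 2.802 · 0.8554
  = 2.3968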